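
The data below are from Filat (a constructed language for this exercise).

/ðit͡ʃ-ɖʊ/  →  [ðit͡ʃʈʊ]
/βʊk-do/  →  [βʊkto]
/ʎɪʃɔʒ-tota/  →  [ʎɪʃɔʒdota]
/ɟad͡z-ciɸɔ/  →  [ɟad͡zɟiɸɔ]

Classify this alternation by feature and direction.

Underlying /ɖ/ is realised as [ʈ] next to /t͡ʃ/; /t͡ʃ/ itself does not change.
/ɖ/ is voiced while /t͡ʃ/ is voiceless; the output [ʈ] is voiceless, matching the trigger — so the feature that spreads is voicing.
Place and manner are unchanged, so the assimilation is partial, not total.
The other alternating forms pattern the same way: /d/ → [t] after /k/ (voiced → voiceless, matching voiceless); /t/ → [d] after /ʒ/ (voiceless → voiced, matching voiced); /c/ → [ɟ] after /d͡z/ (voiceless → voiced, matching voiced) — only voicing changes, and always toward the preceding segment.
The trigger is the preceding segment, so the direction is progressive (perseverative).

progressive voicing assimilation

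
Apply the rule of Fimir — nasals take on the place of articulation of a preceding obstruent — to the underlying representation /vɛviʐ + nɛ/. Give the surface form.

/n/ is a voiced alveolar nasal. The preceding trigger /ʐ/ is retroflex, so /n/ must become retroflex as well.
A voiced retroflex nasal is [ɳ], so the surface segment is [ɳ].

[vɛviʐɳɛ]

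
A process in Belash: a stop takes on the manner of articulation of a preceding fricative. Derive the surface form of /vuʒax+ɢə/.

/ɢ/ is a voiced uvular stop. The preceding trigger /x/ is a fricative, so /ɢ/ must become a fricative as well.
A voiced uvular fricative is [ʁ], so the surface segment is [ʁ].

[vuʒaxʁə]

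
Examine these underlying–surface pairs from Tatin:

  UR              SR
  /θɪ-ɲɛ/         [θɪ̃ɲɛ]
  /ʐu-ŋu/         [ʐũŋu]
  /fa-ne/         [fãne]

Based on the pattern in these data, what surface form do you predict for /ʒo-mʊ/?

The data show regressive nasality assimilation (vowel nasalisation): /ɪ/ → [ɪ̃] before /ɲ/; /u/ → [ũ] before /ŋ/; /a/ → [ã] before /n/ — a vowel is nasalised by an immediately following nasal consonant.
The vowel /o/ is adjacent to the following nasal /m/, so it acquires [+nasal] and surfaces as [õ].

[ʒõmʊ]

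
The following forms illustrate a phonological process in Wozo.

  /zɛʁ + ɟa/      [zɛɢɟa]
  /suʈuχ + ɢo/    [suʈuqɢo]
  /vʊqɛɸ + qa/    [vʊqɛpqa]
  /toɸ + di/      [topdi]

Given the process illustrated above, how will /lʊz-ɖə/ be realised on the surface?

[lʊdɖə]

The data show regressive manner assimilation: /ʁ/ → [ɢ] before /ɟ/; /χ/ → [q] before /ɢ/; /ɸ/ → [p] before /q/; /ɸ/ → [p] before /d/. In each pair only manner changes, matching the following consonant, while place and voice stay constant.
/z/ is a voiced alveolar fricative. The following trigger /ɖ/ is a stop, so /z/ must become a stop as well.
Changing only its manner to stop gives [d] — the voiced alveolar stop.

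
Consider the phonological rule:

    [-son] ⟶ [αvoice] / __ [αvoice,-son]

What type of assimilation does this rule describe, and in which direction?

regressive voicing assimilation

The shared variable α links the value of [voice] on the target to the same value on the neighbouring segment, so voicing is the feature that assimilates.
The conditioning segment sits to the right of the focus bar, meaning the trigger follows the segment that changes — regressive assimilation.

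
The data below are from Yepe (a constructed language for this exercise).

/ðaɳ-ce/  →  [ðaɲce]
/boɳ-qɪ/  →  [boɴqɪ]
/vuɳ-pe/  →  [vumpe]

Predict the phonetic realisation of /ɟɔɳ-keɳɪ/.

The data show regressive place assimilation: /ɳ/ → [ɲ] before /c/; /ɳ/ → [ɴ] before /q/; /ɳ/ → [m] before /p/. In each pair only place changes, matching the following consonant, while manner and voice stay constant.
The rule targets /ɳ/ (voiced retroflex nasal), which sits before the trigger /k/ (velar).
Changing only its place to velar gives [ŋ] — the voiced velar nasal.

[ɟɔŋkeɳɪ]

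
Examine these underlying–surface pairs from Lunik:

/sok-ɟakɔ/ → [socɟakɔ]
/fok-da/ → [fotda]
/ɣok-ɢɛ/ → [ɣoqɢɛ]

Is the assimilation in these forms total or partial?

Underlying /k/ is realised as [c] next to /ɟ/; /ɟ/ itself does not change.
/k/ is velar while /ɟ/ is palatal; the output [c] is palatal, matching the trigger — so the feature that spreads is place.
Manner and voice are unchanged, so the assimilation is partial, not total.
The other alternating forms pattern the same way: /k/ → [t] before /d/ (velar → alveolar, matching alveolar); /k/ → [q] before /ɢ/ (velar → uvular, matching uvular) — only place changes, and always toward the following segment.

partial assimilation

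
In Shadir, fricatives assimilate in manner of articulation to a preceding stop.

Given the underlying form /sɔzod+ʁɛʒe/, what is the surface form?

/ʁ/ is a voiced uvular fricative. The preceding trigger /d/ is a stop, so /ʁ/ must become a stop as well.
The voiced uvular stop is [ɢ], so /ʁ/ → [ɢ].

[sɔzodɢɛʒe]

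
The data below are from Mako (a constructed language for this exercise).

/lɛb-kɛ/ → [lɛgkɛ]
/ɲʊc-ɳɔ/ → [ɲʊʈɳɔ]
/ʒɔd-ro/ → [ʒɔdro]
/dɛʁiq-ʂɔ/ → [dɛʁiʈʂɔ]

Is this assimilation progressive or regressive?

Underlying /b/ is realised as [g] next to /k/; /k/ itself does not change.
The change bilabial → velar matches the place of the following /k/, identifying this as place assimilation.
The same holds elsewhere in the data: /c/ → [ʈ] before /ɳ/ (palatal → retroflex, matching retroflex); /q/ → [ʈ] before /ʂ/ (uvular → retroflex, matching retroflex) — only place changes, and always toward the following segment.
No alternation appears in [ʒɔdro]: there the adjacent consonants already agree in place (/d/ and /r/ are both alveolar), so this form is consistent with the same rule.
Since the segment that changes precedes the conditioning segment, the assimilation is regressive.

regressive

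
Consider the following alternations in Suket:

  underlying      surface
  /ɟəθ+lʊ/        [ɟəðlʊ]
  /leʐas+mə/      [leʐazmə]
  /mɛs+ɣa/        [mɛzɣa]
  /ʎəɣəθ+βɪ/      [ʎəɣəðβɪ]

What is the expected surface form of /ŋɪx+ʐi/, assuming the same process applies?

[ŋɪɣʐi]

The data show regressive voicing assimilation: /θ/ → [ð] before /l/; /s/ → [z] before /m/; /s/ → [z] before /ɣ/; /θ/ → [ð] before /β/. In each pair only voicing changes, matching the following consonant, while place and manner stay constant.
/x/ is a voiceless velar fricative. The following trigger /ʐ/ is voiced, so /x/ must become voiced as well.
A voiced velar fricative is [ɣ], so the surface segment is [ɣ].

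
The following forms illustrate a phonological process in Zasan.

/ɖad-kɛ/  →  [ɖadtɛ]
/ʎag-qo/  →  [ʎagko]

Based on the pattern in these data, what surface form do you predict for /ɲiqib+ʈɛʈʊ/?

The data show progressive place assimilation: /k/ → [t] after /d/; /q/ → [k] after /g/. In each pair only place changes, matching the preceding consonant, while manner and voice stay constant.
/ʈ/ is a voiceless retroflex stop. The preceding trigger /b/ is bilabial, so /ʈ/ must become bilabial as well.
Changing only its place to bilabial gives [p] — the voiceless bilabial stop.

[ɲiqibpɛʈʊ]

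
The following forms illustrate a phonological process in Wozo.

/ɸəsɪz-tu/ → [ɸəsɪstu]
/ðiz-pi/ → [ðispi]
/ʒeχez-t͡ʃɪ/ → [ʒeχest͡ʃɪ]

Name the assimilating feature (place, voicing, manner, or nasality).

voicing

The segment that alternates is /z/, which surfaces as [s] when adjacent to /t/.
The change voiced → voiceless matches the voicing of the following /t/, identifying this as voicing assimilation.
The same holds elsewhere in the data: /z/ → [s] before /p/ (voiced → voiceless, matching voiceless); /z/ → [s] before /t͡ʃ/ (voiced → voiceless, matching voiceless) — only voicing changes, and always toward the following segment.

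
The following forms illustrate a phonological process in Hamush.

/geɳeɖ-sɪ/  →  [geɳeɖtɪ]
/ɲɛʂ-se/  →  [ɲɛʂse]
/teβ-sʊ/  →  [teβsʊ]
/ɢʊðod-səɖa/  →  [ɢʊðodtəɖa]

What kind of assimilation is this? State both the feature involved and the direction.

Comparing underlying and surface forms, /s/ → [t] is the alternation; the neighbouring /ɖ/ is constant.
The change fricative → stop matches the manner of the preceding /ɖ/, identifying this as manner assimilation.
Place and voice are unchanged, so the assimilation is partial, not total.
The same holds elsewhere in the data: /s/ → [t] after /d/ (fricative → stop, matching a stop) — only manner changes, and always toward the preceding segment.
No alternation appears in [ɲɛʂse], [teβsʊ]: there the adjacent consonants already agree in manner (/s/ and /ʂ/ are both fricatives; /s/ and /β/ are both fricatives), so these forms are consistent with the same rule.
The trigger is the preceding segment, so the direction is progressive (perseverative).

progressive manner assimilation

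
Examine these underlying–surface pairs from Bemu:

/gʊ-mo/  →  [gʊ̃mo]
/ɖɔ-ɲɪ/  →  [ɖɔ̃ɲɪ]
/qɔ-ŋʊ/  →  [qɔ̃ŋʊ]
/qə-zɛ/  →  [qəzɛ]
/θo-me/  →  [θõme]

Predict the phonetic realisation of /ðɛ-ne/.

The data show regressive nasality assimilation (vowel nasalisation): /ʊ/ → [ʊ̃] before /m/; /ɔ/ → [ɔ̃] before /ɲ/; /ɔ/ → [ɔ̃] before /ŋ/; /o/ → [õ] before /m/ — a vowel is nasalised by an immediately following nasal consonant.
No change occurs in [qəzɛ] because the vowel at the boundary is adjacent to an oral consonant, not a nasal (/ə/ next to /z/).
The vowel /ɛ/ is adjacent to the following nasal /n/, so it acquires [+nasal] and surfaces as [ɛ̃].

[ðɛ̃ne]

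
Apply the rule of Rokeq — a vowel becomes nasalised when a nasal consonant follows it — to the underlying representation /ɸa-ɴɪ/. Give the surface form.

[ɸãɴɪ]

/a/ sits next to the nasal /ɴ/ and is therefore nasalised to [ã].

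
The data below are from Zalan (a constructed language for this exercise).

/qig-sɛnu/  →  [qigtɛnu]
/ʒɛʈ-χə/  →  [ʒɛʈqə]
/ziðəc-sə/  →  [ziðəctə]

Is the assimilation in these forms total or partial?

The segment that alternates is /s/, which surfaces as [t] when adjacent to /g/.
The change fricative → stop matches the manner of the preceding /g/, identifying this as manner assimilation.
Place and voice are unchanged, so the assimilation is partial, not total.
Checking the remaining alternations: /χ/ → [q] after /ʈ/ (fricative → stop, matching a stop); /s/ → [t] after /c/ (fricative → stop, matching a stop) — only manner changes, and always toward the preceding segment.

partial assimilation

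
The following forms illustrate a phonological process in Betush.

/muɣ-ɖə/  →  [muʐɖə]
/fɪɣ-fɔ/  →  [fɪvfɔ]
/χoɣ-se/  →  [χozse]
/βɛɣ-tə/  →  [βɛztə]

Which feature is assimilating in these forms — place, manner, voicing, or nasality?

place

The segment that alternates is /ɣ/, which surfaces as [ʐ] when adjacent to /ɖ/.
/ɣ/ is velar while /ɖ/ is retroflex; the output [ʐ] is retroflex, matching the trigger — so the feature that spreads is place.
The same holds elsewhere in the data: /ɣ/ → [v] before /f/ (velar → labiodental, matching labiodental); /ɣ/ → [z] before /s/ (velar → alveolar, matching alveolar); /ɣ/ → [z] before /t/ (velar → alveolar, matching alveolar) — only place changes, and always toward the following segment.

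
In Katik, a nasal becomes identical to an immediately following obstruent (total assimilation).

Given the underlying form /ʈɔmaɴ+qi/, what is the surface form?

[ʈɔmaqqi]

/ɴ/ is the segment targeted by the rule; it sits immediately before /q/, so it assimilates completely and surfaces as [q].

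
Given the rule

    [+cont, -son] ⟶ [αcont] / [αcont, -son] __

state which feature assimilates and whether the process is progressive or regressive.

The shared variable α links the value of [cont] on the target to that of the neighbouring obstruent. [cont] distinguishes stops from fricatives — a manner-of-articulation feature — so this is manner assimilation.
The conditioning segment sits to the left of the focus bar, meaning the trigger precedes the segment that changes — progressive assimilation.

progressive manner assimilation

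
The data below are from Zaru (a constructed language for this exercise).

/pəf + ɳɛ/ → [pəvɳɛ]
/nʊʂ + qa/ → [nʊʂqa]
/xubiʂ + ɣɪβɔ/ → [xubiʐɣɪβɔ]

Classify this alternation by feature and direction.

Comparing underlying and surface forms, /f/ → [v] is the alternation; the neighbouring /ɳ/ is constant.
The change voiceless → voiced matches the voicing of the following /ɳ/, identifying this as voicing assimilation.
Place and manner are unchanged, so the assimilation is partial, not total.
Checking the remaining alternation: /ʂ/ → [ʐ] before /ɣ/ (voiceless → voiced, matching voiced) — only voicing changes, and always toward the following segment.
Nothing changes in [nʊʂqa]: there the adjacent consonants already agree in voicing (/ʂ/ and /q/ are both voiceless), so this form is consistent with the same rule.
The trigger is the following segment, so the direction is regressive (anticipatory).

regressive voicing assimilation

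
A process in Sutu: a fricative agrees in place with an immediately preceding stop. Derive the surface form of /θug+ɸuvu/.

/ɸ/ is a voiceless bilabial fricative. The preceding trigger /g/ is velar, so /ɸ/ must become velar as well.
A voiceless velar fricative is [x], so the surface segment is [x].

[θugxuvu]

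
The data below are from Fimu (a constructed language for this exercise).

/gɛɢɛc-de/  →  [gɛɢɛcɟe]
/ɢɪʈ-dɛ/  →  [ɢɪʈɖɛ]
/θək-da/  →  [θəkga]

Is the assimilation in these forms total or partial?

partial assimilation

Comparing underlying and surface forms, /d/ → [ɟ] is the alternation; the neighbouring /c/ is constant.
The change alveolar → palatal matches the place of the preceding /c/, identifying this as place assimilation.
Manner and voice are unchanged, so the assimilation is partial, not total.
Checking the remaining alternations: /d/ → [ɖ] after /ʈ/ (alveolar → retroflex, matching retroflex); /d/ → [g] after /k/ (alveolar → velar, matching velar) — only place changes, and always toward the preceding segment.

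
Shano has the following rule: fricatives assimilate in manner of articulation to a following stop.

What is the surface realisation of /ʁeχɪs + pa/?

[ʁeχɪtpa]

The rule targets /s/ (voiceless alveolar fricative), which sits before the trigger /p/ (stop).
The voiceless alveolar stop is [t], so /s/ → [t].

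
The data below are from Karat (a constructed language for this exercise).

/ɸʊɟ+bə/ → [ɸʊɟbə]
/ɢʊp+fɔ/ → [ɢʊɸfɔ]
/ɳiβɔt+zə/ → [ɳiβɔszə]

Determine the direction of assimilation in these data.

Comparing underlying and surface forms, /p/ → [ɸ] is the alternation; the neighbouring /f/ is constant.
/p/ is a stop while /f/ is a fricative; the output [ɸ] is a fricative, matching the trigger — so the feature that spreads is manner.
Checking the remaining alternation: /t/ → [s] before /z/ (stop → fricative, matching a fricative) — only manner changes, and always toward the following segment.
No alternation appears in [ɸʊɟbə]: there the adjacent consonants already agree in manner (/ɟ/ and /b/ are both stops), so this form is consistent with the same rule.
Since the segment that changes precedes the conditioning segment, the assimilation is regressive.

regressive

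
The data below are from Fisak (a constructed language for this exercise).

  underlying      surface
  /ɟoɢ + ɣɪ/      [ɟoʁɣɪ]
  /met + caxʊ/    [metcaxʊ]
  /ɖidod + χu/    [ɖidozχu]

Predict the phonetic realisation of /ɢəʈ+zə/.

[ɢəʂzə]

The data show regressive manner assimilation: /ɢ/ → [ʁ] before /ɣ/; /d/ → [z] before /χ/. In each pair only manner changes, matching the following consonant, while place and voice stay constant.
No alternation appears in [metcaxʊ]: there the adjacent consonants already agree in manner (/t/ and /c/ are both stops), so this form is consistent with the same rule.
/ʈ/ is a voiceless retroflex stop. The following trigger /z/ is a fricative, so /ʈ/ must become a fricative as well.
Changing only its manner to fricative gives [ʂ] — the voiceless retroflex fricative.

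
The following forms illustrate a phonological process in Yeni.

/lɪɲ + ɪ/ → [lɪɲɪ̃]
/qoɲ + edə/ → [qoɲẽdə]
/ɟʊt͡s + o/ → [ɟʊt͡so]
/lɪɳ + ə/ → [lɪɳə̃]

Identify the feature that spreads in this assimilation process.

The vowel /ɪ/ surfaces as nasalised [ɪ̃] next to the preceding nasal /ɲ/ — it has acquired the [+nasal] feature of its neighbour.
Likewise in the remaining data: /e/ → [ẽ] after /ɲ/; /ə/ → [ə̃] after /ɳ/ — each time a vowel is nasalised next to a preceding nasal.
No change occurs in [ɟʊt͡so] because the vowel at the boundary is adjacent to an oral consonant, not a nasal (/o/ next to /t͡s/).

nasality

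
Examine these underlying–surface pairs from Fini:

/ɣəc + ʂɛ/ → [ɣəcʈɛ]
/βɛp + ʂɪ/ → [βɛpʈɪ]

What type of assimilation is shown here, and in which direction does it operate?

progressive manner assimilation

Comparing underlying and surface forms, /ʂ/ → [ʈ] is the alternation; the neighbouring /c/ is constant.
/ʂ/ is a fricative while /c/ is a stop; the output [ʈ] is a stop, matching the trigger — so the feature that spreads is manner.
Place and voice are unchanged, so the assimilation is partial, not total.
Checking the remaining alternation: /ʂ/ → [ʈ] after /p/ (fricative → stop, matching a stop) — only manner changes, and always toward the preceding segment.
Since the segment that changes follows the conditioning segment, the assimilation is progressive.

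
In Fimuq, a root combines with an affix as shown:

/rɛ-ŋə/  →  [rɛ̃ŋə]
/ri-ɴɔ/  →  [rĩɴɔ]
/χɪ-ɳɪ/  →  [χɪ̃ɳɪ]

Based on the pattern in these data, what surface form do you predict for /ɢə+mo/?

The data show regressive nasality assimilation (vowel nasalisation): /ɛ/ → [ɛ̃] before /ŋ/; /i/ → [ĩ] before /ɴ/; /ɪ/ → [ɪ̃] before /ɳ/ — a vowel is nasalised by an immediately following nasal consonant.
The vowel /ə/ is adjacent to the following nasal /m/, so it acquires [+nasal] and surfaces as [ə̃].

[ɢə̃mo]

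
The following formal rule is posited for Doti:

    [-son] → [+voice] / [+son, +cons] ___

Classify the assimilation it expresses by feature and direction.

progressive voicing assimilation

The target ([-son], obstruents) acquires [+voice] next to a sonorant consonant ([+son, +cons]) — it takes on the voicing of its neighbour, so the feature that spreads is voicing.
The conditioning segment sits to the left of the focus bar, meaning the trigger precedes the segment that changes — progressive assimilation.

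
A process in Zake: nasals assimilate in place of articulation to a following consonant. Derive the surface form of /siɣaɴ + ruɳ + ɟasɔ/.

The rule targets /ɴ/ (voiced uvular nasal), which sits before the trigger /r/ (alveolar).
Changing only its place to alveolar gives [n] — the voiced alveolar nasal.
The same rule applies at the second boundary: /ɳ/ → [ɲ] next to /ɟ/.

[siɣanruɲɟasɔ]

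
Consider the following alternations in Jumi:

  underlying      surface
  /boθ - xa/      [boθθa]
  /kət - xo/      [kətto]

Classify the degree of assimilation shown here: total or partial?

The segment that alternates is /x/, which surfaces as [t] when adjacent to /t/.
The output [t] is identical to the trigger /t/ — every feature (place, manner, voicing) has been copied — so this is total assimilation.
The remaining alternation confirms this: /x/ → [θ] after /θ/ — in each case the output is a copy of the preceding consonant.

total assimilation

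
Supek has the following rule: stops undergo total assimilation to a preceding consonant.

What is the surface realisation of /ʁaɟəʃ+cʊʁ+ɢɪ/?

[ʁaɟəʃʃʊʁʁɪ]

/c/ is the segment targeted by the rule; it sits immediately after /ʃ/, so it assimilates completely and surfaces as [ʃ].
At the second juncture, /ɢ/ likewise becomes [ʁ] adjacent to /ʁ/.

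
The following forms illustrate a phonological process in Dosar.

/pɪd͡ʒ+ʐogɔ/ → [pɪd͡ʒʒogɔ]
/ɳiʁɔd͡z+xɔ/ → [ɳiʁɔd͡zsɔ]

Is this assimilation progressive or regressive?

The segment that alternates is /ʐ/, which surfaces as [ʒ] when adjacent to /d͡ʒ/.
/ʐ/ is retroflex while /d͡ʒ/ is postalveolar; the output [ʒ] is postalveolar, matching the trigger — so the feature that spreads is place.
The same holds elsewhere in the data: /x/ → [s] after /d͡z/ (velar → alveolar, matching alveolar) — only place changes, and always toward the preceding segment.
The trigger is the preceding segment, so the direction is progressive (perseverative).

progressive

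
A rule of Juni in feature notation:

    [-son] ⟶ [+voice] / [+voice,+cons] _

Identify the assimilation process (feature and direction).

The target ([-son], obstruents) acquires [+voice] next to a voiced consonant ([+voice,+cons]) — it takes on the voicing of its neighbour, so the feature that spreads is voicing.
The conditioning segment sits to the left of the focus bar, meaning the trigger precedes the segment that changes — progressive assimilation.

progressive voicing assimilation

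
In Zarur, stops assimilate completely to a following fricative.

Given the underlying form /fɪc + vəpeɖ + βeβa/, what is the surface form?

/c/ is the segment targeted by the rule; it sits immediately before /v/, so it assimilates completely and surfaces as [v].
The same rule applies at the second boundary: /ɖ/ → [β] next to /β/.

[fɪvvəpeββeβa]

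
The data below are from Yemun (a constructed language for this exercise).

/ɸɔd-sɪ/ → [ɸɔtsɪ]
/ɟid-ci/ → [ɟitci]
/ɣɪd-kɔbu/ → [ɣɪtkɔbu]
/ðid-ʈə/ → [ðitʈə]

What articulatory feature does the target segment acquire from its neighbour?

Comparing underlying and surface forms, /d/ → [t] is the alternation; the neighbouring /s/ is constant.
The change voiced → voiceless matches the voicing of the following /s/, identifying this as voicing assimilation.
The same holds elsewhere in the data: /d/ → [t] before /c/ (voiced → voiceless, matching voiceless); /d/ → [t] before /k/ (voiced → voiceless, matching voiceless); /d/ → [t] before /ʈ/ (voiced → voiceless, matching voiceless) — only voicing changes, and always toward the following segment.

voicing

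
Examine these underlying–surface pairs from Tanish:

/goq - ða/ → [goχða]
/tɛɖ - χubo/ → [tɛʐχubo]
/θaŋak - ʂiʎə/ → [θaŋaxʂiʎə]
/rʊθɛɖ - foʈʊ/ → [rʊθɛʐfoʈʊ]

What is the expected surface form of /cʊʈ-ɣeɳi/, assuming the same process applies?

The data show regressive manner assimilation: /q/ → [χ] before /ð/; /ɖ/ → [ʐ] before /χ/; /k/ → [x] before /ʂ/; /ɖ/ → [ʐ] before /f/. In each pair only manner changes, matching the following consonant, while place and voice stay constant.
The rule targets /ʈ/ (voiceless retroflex stop), which sits before the trigger /ɣ/ (fricative).
Changing only its manner to fricative gives [ʂ] — the voiceless retroflex fricative.

[cʊʂɣeɳi]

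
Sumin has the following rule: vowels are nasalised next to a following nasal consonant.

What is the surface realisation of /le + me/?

/e/ sits next to the nasal /m/ and is therefore nasalised to [ẽ].

[lẽme]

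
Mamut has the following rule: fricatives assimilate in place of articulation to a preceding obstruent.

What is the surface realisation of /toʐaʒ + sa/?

The rule targets /s/ (voiceless alveolar fricative), which sits after the trigger /ʒ/ (postalveolar).
The voiceless postalveolar fricative is [ʃ], so /s/ → [ʃ].

[toʐaʒʃa]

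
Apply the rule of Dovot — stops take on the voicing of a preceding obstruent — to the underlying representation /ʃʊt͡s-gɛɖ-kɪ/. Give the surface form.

The rule targets /g/ (voiced velar stop), which sits after the trigger /t͡s/ (voiceless).
A voiceless velar stop is [k], so the surface segment is [k].
At the second juncture, /k/ likewise becomes [g] adjacent to /ɖ/.

[ʃʊt͡skɛɖgɪ]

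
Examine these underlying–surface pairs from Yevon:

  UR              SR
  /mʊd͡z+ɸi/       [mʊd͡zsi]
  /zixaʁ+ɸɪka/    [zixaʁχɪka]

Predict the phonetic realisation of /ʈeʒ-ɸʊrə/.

The data show progressive place assimilation: /ɸ/ → [s] after /d͡z/; /ɸ/ → [χ] after /ʁ/. In each pair only place changes, matching the preceding consonant, while manner and voice stay constant.
/ɸ/ is a voiceless bilabial fricative. The preceding trigger /ʒ/ is postalveolar, so /ɸ/ must become postalveolar as well.
The voiceless postalveolar fricative is [ʃ], so /ɸ/ → [ʃ].

[ʈeʒʃʊrə]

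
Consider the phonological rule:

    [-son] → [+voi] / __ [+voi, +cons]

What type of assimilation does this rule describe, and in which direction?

The structural change is [+voi], and the conditioning segment [+voi, +cons] (a voiced consonant) is itself voiced, so the target comes to share the voicing of its neighbour — voicing assimilation.
Since the environment is written after the underscore, the trigger follows the target; the direction is regressive.

regressive voicing assimilation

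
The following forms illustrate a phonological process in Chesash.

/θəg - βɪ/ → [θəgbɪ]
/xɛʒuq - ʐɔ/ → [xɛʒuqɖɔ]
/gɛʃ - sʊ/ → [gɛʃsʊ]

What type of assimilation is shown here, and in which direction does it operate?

Comparing underlying and surface forms, /β/ → [b] is the alternation; the neighbouring /g/ is constant.
The change fricative → stop matches the manner of the preceding /g/, identifying this as manner assimilation.
Place and voice are unchanged, so the assimilation is partial, not total.
The other alternating form patterns the same way: /ʐ/ → [ɖ] after /q/ (fricative → stop, matching a stop) — only manner changes, and always toward the preceding segment.
No alternation appears in [gɛʃsʊ]: there the adjacent consonants already agree in manner (/s/ and /ʃ/ are both fricatives), so this form is consistent with the same rule.
Since the segment that changes follows the conditioning segment, the assimilation is progressive.

progressive manner assimilation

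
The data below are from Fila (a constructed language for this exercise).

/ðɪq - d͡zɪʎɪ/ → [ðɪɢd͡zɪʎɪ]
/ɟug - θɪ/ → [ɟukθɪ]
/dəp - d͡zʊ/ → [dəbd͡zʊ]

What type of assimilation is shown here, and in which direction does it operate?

The segment that alternates is /q/, which surfaces as [ɢ] when adjacent to /d͡z/.
/q/ is voiceless while /d͡z/ is voiced; the output [ɢ] is voiced, matching the trigger — so the feature that spreads is voicing.
Place and manner are unchanged, so the assimilation is partial, not total.
Checking the remaining alternations: /g/ → [k] before /θ/ (voiced → voiceless, matching voiceless); /p/ → [b] before /d͡z/ (voiceless → voiced, matching voiced) — only voicing changes, and always toward the following segment.
The trigger is the following segment, so the direction is regressive (anticipatory).

regressive voicing assimilation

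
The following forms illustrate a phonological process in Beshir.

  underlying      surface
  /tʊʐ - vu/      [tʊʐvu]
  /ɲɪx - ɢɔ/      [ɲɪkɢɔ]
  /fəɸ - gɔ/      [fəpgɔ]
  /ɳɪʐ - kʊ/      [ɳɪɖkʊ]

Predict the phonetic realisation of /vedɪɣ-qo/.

[vedɪgqo]

The data show regressive manner assimilation: /x/ → [k] before /ɢ/; /ɸ/ → [p] before /g/; /ʐ/ → [ɖ] before /k/. In each pair only manner changes, matching the following consonant, while place and voice stay constant.
No alternation appears in [tʊʐvu]: there the adjacent consonants already agree in manner (/ʐ/ and /v/ are both fricatives), so this form is consistent with the same rule.
/ɣ/ is a voiced velar fricative. The following trigger /q/ is a stop, so /ɣ/ must become a stop as well.
The voiced velar stop is [g], so /ɣ/ → [g].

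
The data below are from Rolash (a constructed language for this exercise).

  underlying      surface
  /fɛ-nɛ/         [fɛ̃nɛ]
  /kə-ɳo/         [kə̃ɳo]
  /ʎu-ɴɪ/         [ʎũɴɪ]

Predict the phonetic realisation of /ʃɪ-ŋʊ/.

[ʃɪ̃ŋʊ]

The data show regressive nasality assimilation (vowel nasalisation): /ɛ/ → [ɛ̃] before /n/; /ə/ → [ə̃] before /ɳ/; /u/ → [ũ] before /ɴ/ — a vowel is nasalised by an immediately following nasal consonant.
The vowel /ɪ/ is adjacent to the following nasal /ŋ/, so it acquires [+nasal] and surfaces as [ɪ̃].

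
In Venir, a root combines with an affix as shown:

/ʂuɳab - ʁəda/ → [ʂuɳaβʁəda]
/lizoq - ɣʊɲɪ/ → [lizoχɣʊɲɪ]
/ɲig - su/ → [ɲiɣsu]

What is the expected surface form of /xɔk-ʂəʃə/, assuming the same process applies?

The data show regressive manner assimilation: /b/ → [β] before /ʁ/; /q/ → [χ] before /ɣ/; /g/ → [ɣ] before /s/. In each pair only manner changes, matching the following consonant, while place and voice stay constant.
The rule targets /k/ (voiceless velar stop), which sits before the trigger /ʂ/ (fricative).
The voiceless velar fricative is [x], so /k/ → [x].

[xɔxʂəʃə]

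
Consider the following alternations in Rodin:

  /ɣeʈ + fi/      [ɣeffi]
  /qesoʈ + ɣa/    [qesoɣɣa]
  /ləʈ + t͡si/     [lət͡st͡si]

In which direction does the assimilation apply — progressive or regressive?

regressive

The segment that alternates is /ʈ/, which surfaces as [f] when adjacent to /f/.
The output [f] is identical to the trigger /f/ — every feature (place, manner, voicing) has been copied — so this is total assimilation.
The remaining alternations confirm this: /ʈ/ → [ɣ] before /ɣ/; /ʈ/ → [t͡s] before /t͡s/ — in each case the output is a copy of the following consonant.
The trigger is the following segment, so the direction is regressive (anticipatory).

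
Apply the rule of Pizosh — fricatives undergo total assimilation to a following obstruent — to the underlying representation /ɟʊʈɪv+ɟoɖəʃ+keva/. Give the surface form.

/v/ is the segment targeted by the rule; it sits immediately before /ɟ/, so it assimilates completely and surfaces as [ɟ].
At the second juncture, /ʃ/ likewise becomes [k] adjacent to /k/.

[ɟʊʈɪɟɟoɖəkkeva]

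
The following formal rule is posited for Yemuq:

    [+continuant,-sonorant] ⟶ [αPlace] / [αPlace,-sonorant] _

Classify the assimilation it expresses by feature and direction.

progressive place assimilation

The shared variable α links the value of the place features (abbreviated [Place]) on the target to the same value on the neighbouring segment, so place is the feature that assimilates.
The conditioning segment sits to the left of the focus bar, meaning the trigger precedes the segment that changes — progressive assimilation.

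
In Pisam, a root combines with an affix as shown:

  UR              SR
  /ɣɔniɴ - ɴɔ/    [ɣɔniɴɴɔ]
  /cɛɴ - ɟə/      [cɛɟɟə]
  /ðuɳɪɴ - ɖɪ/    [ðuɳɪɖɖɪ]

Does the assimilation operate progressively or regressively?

regressive

Underlying /ɴ/ is realised as [ɟ] next to /ɟ/; /ɟ/ itself does not change.
The output [ɟ] is identical to the trigger /ɟ/ — every feature (place, manner, voicing) has been copied — so this is total assimilation.
The other form behaves the same way: /ɴ/ → [ɖ] before /ɖ/ — in each case the output is a copy of the following consonant.
In [ɣɔniɴɴɔ] the two consonants at the boundary are already identical (/ɴ/ + /ɴ/), so the rule applies vacuously and nothing changes.
Since the segment that changes precedes the conditioning segment, the assimilation is regressive.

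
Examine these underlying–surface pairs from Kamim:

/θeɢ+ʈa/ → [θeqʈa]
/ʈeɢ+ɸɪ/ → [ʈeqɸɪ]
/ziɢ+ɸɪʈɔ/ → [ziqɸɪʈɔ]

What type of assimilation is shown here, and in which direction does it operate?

The segment that alternates is /ɢ/, which surfaces as [q] when adjacent to /ʈ/.
/ɢ/ is voiced while /ʈ/ is voiceless; the output [q] is voiceless, matching the trigger — so the feature that spreads is voicing.
Place and manner are unchanged, so the assimilation is partial, not total.
The same holds elsewhere in the data: /ɢ/ → [q] before /ɸ/ (voiced → voiceless, matching voiceless) — only voicing changes, and always toward the following segment.
The trigger is the following segment, so the direction is regressive (anticipatory).

regressive voicing assimilation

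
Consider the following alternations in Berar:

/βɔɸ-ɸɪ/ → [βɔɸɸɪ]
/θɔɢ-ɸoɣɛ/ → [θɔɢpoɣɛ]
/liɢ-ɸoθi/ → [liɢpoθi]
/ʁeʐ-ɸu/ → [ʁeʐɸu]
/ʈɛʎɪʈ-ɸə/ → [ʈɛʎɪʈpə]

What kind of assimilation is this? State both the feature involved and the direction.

The segment that alternates is /ɸ/, which surfaces as [p] when adjacent to /ɢ/.
/ɸ/ is a fricative while /ɢ/ is a stop; the output [p] is a stop, matching the trigger — so the feature that spreads is manner.
Place and voice are unchanged, so the assimilation is partial, not total.
The same holds elsewhere in the data: /ɸ/ → [p] after /ʈ/ (fricative → stop, matching a stop) — only manner changes, and always toward the preceding segment.
No alternation appears in [βɔɸɸɪ], [ʁeʐɸu]: there the adjacent consonants already agree in manner (/ɸ/ and /ɸ/ are both fricatives; /ɸ/ and /ʐ/ are both fricatives), so these forms are consistent with the same rule.
The trigger is the preceding segment, so the direction is progressive (perseverative).

progressive manner assimilation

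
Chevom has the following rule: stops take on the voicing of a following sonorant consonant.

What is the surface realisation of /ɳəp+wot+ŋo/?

The rule targets /p/ (voiceless bilabial stop), which sits before the trigger /w/ (voiced).
Changing only its voicing to voiced gives [b] — the voiced bilabial stop.
The same rule applies at the second boundary: /t/ → [d] next to /ŋ/.

[ɳəbwodŋo]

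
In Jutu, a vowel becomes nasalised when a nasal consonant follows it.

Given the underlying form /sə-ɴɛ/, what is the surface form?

/ə/ sits next to the nasal /ɴ/ and is therefore nasalised to [ə̃].

[sə̃ɴɛ]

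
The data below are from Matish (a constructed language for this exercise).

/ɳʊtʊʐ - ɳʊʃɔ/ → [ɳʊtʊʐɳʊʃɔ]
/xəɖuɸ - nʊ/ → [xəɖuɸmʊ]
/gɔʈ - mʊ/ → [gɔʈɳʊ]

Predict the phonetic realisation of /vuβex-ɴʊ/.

[vuβexŋʊ]

The data show progressive place assimilation: /n/ → [m] after /ɸ/; /m/ → [ɳ] after /ʈ/. In each pair only place changes, matching the preceding consonant, while manner and voice stay constant.
Nothing changes in [ɳʊtʊʐɳʊʃɔ]: there the adjacent consonants already agree in place (/ɳ/ and /ʐ/ are both retroflex), so this form is consistent with the same rule.
/ɴ/ is a voiced uvular nasal. The preceding trigger /x/ is velar, so /ɴ/ must become velar as well.
A voiced velar nasal is [ŋ], so the surface segment is [ŋ].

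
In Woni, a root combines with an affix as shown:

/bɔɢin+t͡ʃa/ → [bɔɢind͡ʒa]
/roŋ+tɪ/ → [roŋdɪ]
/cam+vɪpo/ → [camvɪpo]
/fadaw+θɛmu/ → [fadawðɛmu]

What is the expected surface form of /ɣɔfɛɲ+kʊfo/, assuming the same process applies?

The data show progressive voicing assimilation: /t͡ʃ/ → [d͡ʒ] after /n/; /t/ → [d] after /ŋ/; /θ/ → [ð] after /w/. In each pair only voicing changes, matching the preceding consonant, while place and manner stay constant.
No alternation appears in [camvɪpo]: there the adjacent consonants already agree in voicing (/v/ and /m/ are both voiced), so this form is consistent with the same rule.
/k/ is a voiceless velar stop. The preceding trigger /ɲ/ is voiced, so /k/ must become voiced as well.
A voiced velar stop is [g], so the surface segment is [g].

[ɣɔfɛɲgʊfo]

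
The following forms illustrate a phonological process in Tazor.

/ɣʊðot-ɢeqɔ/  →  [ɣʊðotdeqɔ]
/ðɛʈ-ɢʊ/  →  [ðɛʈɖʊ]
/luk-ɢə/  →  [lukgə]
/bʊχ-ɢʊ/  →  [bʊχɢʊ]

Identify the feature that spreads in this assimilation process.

The segment that alternates is /ɢ/, which surfaces as [d] when adjacent to /t/.
The change uvular → alveolar matches the place of the preceding /t/, identifying this as place assimilation.
The same holds elsewhere in the data: /ɢ/ → [ɖ] after /ʈ/ (uvular → retroflex, matching retroflex); /ɢ/ → [g] after /k/ (uvular → velar, matching velar) — only place changes, and always toward the preceding segment.
Nothing changes in [bʊχɢʊ]: there the adjacent consonants already agree in place (/ɢ/ and /χ/ are both uvular), so this form is consistent with the same rule.

place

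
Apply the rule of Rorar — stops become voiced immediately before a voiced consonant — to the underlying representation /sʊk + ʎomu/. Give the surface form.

[sʊgʎomu]

The rule targets /k/ (voiceless velar stop), which sits before the trigger /ʎ/ (voiced).
The voiced velar stop is [g], so /k/ → [g].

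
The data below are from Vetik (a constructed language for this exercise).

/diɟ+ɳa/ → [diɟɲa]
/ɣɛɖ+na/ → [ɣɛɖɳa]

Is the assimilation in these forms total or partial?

partial assimilation

Comparing underlying and surface forms, /ɳ/ → [ɲ] is the alternation; the neighbouring /ɟ/ is constant.
/ɳ/ is retroflex while /ɟ/ is palatal; the output [ɲ] is palatal, matching the trigger — so the feature that spreads is place.
Manner and voice are unchanged, so the assimilation is partial, not total.
Checking the remaining alternation: /n/ → [ɳ] after /ɖ/ (alveolar → retroflex, matching retroflex) — only place changes, and always toward the preceding segment.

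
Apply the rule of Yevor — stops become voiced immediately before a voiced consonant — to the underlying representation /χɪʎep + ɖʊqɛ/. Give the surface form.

The rule targets /p/ (voiceless bilabial stop), which sits before the trigger /ɖ/ (voiced).
The voiced bilabial stop is [b], so /p/ → [b].

[χɪʎebɖʊqɛ]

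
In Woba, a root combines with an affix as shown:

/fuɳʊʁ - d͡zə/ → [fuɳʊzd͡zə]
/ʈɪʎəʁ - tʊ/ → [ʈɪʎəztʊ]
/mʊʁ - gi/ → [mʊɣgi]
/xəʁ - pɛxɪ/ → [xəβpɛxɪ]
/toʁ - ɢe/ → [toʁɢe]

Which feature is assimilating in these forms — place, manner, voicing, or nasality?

The segment that alternates is /ʁ/, which surfaces as [z] when adjacent to /d͡z/.
/ʁ/ is uvular while /d͡z/ is alveolar; the output [z] is alveolar, matching the trigger — so the feature that spreads is place.
The other alternating forms pattern the same way: /ʁ/ → [z] before /t/ (uvular → alveolar, matching alveolar); /ʁ/ → [ɣ] before /g/ (uvular → velar, matching velar); /ʁ/ → [β] before /p/ (uvular → bilabial, matching bilabial) — only place changes, and always toward the following segment.
Nothing changes in [toʁɢe]: there the adjacent consonants already agree in place (/ʁ/ and /ɢ/ are both uvular), so this form is consistent with the same rule.

place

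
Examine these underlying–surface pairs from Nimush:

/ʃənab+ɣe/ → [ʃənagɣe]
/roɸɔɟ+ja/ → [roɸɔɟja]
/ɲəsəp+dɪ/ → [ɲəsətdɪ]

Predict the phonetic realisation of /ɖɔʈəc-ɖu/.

The data show regressive place assimilation: /b/ → [g] before /ɣ/; /p/ → [t] before /d/. In each pair only place changes, matching the following consonant, while manner and voice stay constant.
No alternation appears in [roɸɔɟja]: there the adjacent consonants already agree in place (/ɟ/ and /j/ are both palatal), so this form is consistent with the same rule.
/c/ is a voiceless palatal stop. The following trigger /ɖ/ is retroflex, so /c/ must become retroflex as well.
The voiceless retroflex stop is [ʈ], so /c/ → [ʈ].

[ɖɔʈəʈɖu]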